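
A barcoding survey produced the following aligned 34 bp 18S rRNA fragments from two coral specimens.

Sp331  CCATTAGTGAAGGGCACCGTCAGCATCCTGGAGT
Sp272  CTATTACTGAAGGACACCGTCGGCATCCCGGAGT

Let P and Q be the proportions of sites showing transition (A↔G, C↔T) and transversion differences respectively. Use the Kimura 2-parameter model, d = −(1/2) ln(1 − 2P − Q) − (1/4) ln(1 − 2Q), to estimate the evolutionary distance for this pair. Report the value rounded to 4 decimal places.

Differing sites — 2:C/T (Ti); 7:G/C (Tv); 14:G/A (Ti); 22:A/G (Ti); 29:T/C (Ti).
Of the 5 differences, 4 transitions and 1 transversion over 34 sites: P = 4/34 = 0.117647, Q = 1/34 = 0.029412.
d = −0.5·ln(0.735294) − 0.25·ln(0.941176) = −0.5·(-0.307485) − 0.25·(-0.060625) = 0.1689.

0.1689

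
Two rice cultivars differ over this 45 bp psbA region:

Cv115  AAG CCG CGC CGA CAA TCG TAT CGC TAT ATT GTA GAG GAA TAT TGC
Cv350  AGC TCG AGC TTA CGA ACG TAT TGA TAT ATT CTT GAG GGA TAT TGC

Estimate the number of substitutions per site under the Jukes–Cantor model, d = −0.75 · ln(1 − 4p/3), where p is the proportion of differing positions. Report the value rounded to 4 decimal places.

Mismatches occur at site 2 (A↔G), site 3 (G↔C), site 4 (C↔T), site 7 (C↔A), site 10 (C↔T), site 11 (G↔T), site 14 (A↔G), site 16 (T↔A), site 22 (C↔T), site 24 (C↔A), site 31 (G↔C), site 33 (A↔T), site 38 (A↔G).
p = 13/45 = 0.288889.
d = −0.75 · ln(1 − (4/3)·0.288889) = −0.75 · ln(0.614815) = −0.75 · (-0.486434) = 0.3648.

0.3648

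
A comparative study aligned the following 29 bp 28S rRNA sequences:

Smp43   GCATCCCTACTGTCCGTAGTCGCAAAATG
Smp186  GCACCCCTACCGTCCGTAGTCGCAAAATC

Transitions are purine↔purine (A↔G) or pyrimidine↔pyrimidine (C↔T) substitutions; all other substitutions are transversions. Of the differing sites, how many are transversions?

Mismatches occur at site 4 (T→C, transition), site 11 (T→C, transition), site 29 (G→C, transversion).
Of the 3 differences, 2 transitions and 1 transversion, so the answer is 1.

1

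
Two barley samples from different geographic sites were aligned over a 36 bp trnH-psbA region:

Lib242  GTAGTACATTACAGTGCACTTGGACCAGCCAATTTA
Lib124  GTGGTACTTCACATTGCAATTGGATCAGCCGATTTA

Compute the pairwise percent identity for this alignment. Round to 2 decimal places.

The sequences differ at positions 3 (A/G), 8 (A/T), 10 (T/C), 14 (G/T), 19 (C/A), 25 (C/T), 31 (A/G).
29 of the 36 sites match, so the percent identity is 29/36 × 100 = 80.56%.

80.56%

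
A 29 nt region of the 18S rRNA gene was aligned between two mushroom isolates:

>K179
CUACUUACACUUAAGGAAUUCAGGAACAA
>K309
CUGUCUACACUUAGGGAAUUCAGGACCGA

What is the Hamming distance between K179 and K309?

6

Differing sites — 3:A/G; 4:C/U; 5:U/C; 14:A/G; 26:A/C; 28:A/G.
That gives 6 mismatches out of 29 aligned sites, so the Hamming distance is 6.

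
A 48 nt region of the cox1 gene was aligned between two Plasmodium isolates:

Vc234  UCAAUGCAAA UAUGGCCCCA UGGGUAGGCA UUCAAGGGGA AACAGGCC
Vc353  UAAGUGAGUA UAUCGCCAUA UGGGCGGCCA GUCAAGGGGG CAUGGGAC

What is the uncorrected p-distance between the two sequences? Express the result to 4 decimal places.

The sequences differ at positions 2 (C/A), 4 (A/G), 7 (C/A), 8 (A/G), 9 (A/U), 14 (G/C), 18 (C/A), 19 (C/U), 25 (U/C), 26 (A/G), 28 (G/C), 31 (U/G), 40 (A/G), 41 (A/C), 43 (C/U), 44 (A/G), 47 (C/A).
There are 17 differences over 48 sites, so p = 17/48 = 0.3542.

0.3542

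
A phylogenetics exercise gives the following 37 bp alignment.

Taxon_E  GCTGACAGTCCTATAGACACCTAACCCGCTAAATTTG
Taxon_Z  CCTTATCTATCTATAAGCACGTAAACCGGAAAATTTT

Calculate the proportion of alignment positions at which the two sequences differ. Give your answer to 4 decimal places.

Differing sites — 1:G/C; 4:G/T; 6:C/T; 7:A/C; 8:G/T; 9:T/A; 10:C/T; 16:G/A; 17:A/G; 21:C/G; 25:C/A; 29:C/G; 30:T/A; 37:G/T.
There are 14 differences over 37 sites, so p = 14/37 = 0.3784.

0.3784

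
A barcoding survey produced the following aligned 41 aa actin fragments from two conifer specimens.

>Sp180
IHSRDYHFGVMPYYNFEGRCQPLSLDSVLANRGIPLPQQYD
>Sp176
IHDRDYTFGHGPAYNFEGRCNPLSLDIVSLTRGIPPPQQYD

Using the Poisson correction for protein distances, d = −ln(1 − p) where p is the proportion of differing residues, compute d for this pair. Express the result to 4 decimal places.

The sequences differ at positions 3 (S/D), 7 (H/T), 10 (V/H), 11 (M/G), 13 (Y/A), 21 (Q/N), 27 (S/I), 29 (L/S), 30 (A/L), 31 (N/T), 36 (L/P).
p = 11/41 = 0.268293.
d = −ln(1 − 0.268293) = −ln(0.731707) = 0.3124.

0.3124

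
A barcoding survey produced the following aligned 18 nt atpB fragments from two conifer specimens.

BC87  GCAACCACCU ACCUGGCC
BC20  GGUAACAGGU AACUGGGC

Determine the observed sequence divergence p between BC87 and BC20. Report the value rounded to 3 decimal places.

0.389

Mismatches occur at site 2 (C/G), site 3 (A/U), site 5 (C/A), site 8 (C/G), site 9 (C/G), site 12 (C/A), site 17 (C/G).
There are 7 differences over 18 sites, so p = 7/18 = 0.389.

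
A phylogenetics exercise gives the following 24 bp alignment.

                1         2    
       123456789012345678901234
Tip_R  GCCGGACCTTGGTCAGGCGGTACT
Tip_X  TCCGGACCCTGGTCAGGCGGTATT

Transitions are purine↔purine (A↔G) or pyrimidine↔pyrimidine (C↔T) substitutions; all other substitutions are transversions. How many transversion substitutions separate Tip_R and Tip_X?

1

Mismatches occur at site 1 (G/T, transversion), site 9 (T/C, transition), site 23 (C/T, transition).
Of the 3 differences, 2 transitions and 1 transversion, so the answer is 1.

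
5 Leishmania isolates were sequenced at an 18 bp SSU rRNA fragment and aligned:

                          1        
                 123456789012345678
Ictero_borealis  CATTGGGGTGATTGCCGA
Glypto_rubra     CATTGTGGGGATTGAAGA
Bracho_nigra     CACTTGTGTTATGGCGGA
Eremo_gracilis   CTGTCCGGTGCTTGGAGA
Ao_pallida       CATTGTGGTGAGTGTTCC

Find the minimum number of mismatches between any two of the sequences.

Pairwise Hamming distances:
  Ictero_borealis vs Glypto_rubra: 4
  Ictero_borealis vs Bracho_nigra: 6
  Ictero_borealis vs Eremo_gracilis: 7
  Ictero_borealis vs Ao_pallida: 6
  Glypto_rubra vs Bracho_nigra: 9
  Glypto_rubra vs Eremo_gracilis: 7
  Glypto_rubra vs Ao_pallida: 6
  Bracho_nigra vs Eremo_gracilis: 10
  Bracho_nigra vs Ao_pallida: 11
  Eremo_gracilis vs Ao_pallida: 10
The smallest is 4, between Ictero_borealis and Glypto_rubra.

4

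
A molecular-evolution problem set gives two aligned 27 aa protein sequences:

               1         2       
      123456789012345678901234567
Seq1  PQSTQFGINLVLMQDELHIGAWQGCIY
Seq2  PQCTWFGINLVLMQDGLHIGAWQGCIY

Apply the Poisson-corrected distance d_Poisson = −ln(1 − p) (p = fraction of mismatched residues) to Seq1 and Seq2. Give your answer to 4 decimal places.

The sequences differ at positions 3 (S/C), 5 (Q/W), 16 (E/G).
p = 3/27 = 0.111111.
d = −ln(1 − 0.111111) = −ln(0.888889) = 0.1178.

0.1178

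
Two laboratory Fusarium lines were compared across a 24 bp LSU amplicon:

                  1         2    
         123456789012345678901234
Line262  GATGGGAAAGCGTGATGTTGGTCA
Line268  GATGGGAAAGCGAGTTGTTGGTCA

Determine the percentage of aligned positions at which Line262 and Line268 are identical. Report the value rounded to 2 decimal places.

Differing sites — 13:T/A; 15:A/T.
22 of the 24 sites match, so the percent identity is 22/24 × 100 = 91.67%.

91.67%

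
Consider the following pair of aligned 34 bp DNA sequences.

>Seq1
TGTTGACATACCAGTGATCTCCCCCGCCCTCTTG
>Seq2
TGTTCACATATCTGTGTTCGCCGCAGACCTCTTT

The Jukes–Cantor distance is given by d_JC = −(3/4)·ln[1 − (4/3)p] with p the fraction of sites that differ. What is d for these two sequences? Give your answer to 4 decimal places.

Mismatches occur at site 5 (G→C), site 11 (C→T), site 13 (A→T), site 17 (A→T), site 20 (T→G), site 23 (C→G), site 25 (C→A), site 27 (C→A), site 34 (G→T).
p = 9/34 = 0.264706.
d = −0.75 · ln(1 − (4/3)·0.264706) = −0.75 · ln(0.647059) = −0.75 · (-0.435318) = 0.3265.

0.3265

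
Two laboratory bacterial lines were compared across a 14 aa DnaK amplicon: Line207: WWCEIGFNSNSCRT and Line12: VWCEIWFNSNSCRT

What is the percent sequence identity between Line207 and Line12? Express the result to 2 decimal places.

85.71%

The sequences differ at positions 1 (W/V), 6 (G/W).
12 of the 14 sites match, so the percent identity is 12/14 × 100 = 85.71%.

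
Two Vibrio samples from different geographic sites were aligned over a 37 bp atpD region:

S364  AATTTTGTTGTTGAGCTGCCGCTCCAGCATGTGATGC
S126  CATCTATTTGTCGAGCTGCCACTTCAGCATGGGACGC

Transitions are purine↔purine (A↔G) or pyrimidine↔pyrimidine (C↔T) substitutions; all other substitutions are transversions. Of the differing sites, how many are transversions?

4

Mismatches occur at site 1 (A/C, transversion), site 4 (T/C, transition), site 6 (T/A, transversion), site 7 (G/T, transversion), site 12 (T/C, transition), site 21 (G/A, transition), site 24 (C/T, transition), site 32 (T/G, transversion), site 35 (T/C, transition).
Of the 9 differences, 5 transitions and 4 transversions, so the answer is 4.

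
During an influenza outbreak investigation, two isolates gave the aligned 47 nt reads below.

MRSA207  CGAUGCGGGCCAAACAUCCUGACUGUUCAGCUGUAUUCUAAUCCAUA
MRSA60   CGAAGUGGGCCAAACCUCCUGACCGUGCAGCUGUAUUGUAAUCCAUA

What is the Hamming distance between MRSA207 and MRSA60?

6

Mismatches occur at site 4 (U→A), site 6 (C→U), site 16 (A→C), site 24 (U→C), site 27 (U→G), site 38 (C→G).
That gives 6 mismatches out of 47 aligned sites, so the Hamming distance is 6.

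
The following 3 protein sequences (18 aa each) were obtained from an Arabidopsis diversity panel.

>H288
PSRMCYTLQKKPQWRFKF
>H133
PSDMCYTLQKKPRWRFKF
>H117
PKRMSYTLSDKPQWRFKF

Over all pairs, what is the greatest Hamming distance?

Pairwise Hamming distances:
  H288 vs H133: 2
  H288 vs H117: 4
  H133 vs H117: 6
The largest is 6, between H133 and H117.

6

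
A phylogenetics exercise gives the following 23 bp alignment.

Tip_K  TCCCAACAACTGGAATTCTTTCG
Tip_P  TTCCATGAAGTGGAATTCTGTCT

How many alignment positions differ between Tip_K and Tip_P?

6

The sequences differ at positions 2 (C/T), 6 (A/T), 7 (C/G), 10 (C/G), 20 (T/G), 23 (G/T).
That gives 6 mismatches out of 23 aligned sites, so the Hamming distance is 6.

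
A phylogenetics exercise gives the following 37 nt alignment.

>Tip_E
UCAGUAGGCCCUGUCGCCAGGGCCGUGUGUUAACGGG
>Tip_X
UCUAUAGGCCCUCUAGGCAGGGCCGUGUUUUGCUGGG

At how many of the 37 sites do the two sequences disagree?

The sequences differ at positions 3 (A/U), 4 (G/A), 13 (G/C), 15 (C/A), 17 (C/G), 29 (G/U), 32 (A/G), 33 (A/C), 34 (C/U).
That gives 9 mismatches out of 37 aligned sites, so the Hamming distance is 9.

9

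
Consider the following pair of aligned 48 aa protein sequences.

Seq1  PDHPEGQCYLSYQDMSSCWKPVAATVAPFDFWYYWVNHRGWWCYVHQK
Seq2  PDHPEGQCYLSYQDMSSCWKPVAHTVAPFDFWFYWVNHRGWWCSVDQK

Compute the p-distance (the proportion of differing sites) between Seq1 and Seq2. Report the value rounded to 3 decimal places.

0.083

Differing sites — 24:A/H; 33:Y/F; 44:Y/S; 46:H/D.
There are 4 differences over 48 sites, so p = 4/48 = 0.083.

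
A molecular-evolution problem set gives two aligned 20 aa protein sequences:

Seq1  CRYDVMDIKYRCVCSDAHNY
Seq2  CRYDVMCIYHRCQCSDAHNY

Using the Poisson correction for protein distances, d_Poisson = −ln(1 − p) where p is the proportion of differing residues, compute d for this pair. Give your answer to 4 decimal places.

Differing sites — 7:D/C; 9:K/Y; 10:Y/H; 13:V/Q.
p = 4/20 = 0.200000.
d = −ln(1 − 0.200000) = −ln(0.800000) = 0.2231.

0.2231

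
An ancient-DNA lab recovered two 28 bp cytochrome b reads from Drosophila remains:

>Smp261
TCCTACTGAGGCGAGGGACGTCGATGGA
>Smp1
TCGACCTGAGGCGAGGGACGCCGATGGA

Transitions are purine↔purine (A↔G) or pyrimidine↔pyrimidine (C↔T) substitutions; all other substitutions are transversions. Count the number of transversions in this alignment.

Mismatches occur at site 3 (C→G, transversion), site 4 (T→A, transversion), site 5 (A→C, transversion), site 21 (T→C, transition).
Of the 4 differences, 1 transition and 3 transversions, so the answer is 3.

3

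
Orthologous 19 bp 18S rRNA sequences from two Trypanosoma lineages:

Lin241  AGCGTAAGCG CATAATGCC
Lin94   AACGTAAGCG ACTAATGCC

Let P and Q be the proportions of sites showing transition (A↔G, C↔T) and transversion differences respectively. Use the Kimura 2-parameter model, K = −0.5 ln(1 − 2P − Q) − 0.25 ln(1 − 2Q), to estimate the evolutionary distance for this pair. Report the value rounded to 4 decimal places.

0.1773

The sequences differ at positions 2 (G/A, transition), 11 (C/A, transversion), 12 (A/C, transversion).
Of the 3 differences, 1 transition and 2 transversions over 19 sites: P = 1/19 = 0.052632, Q = 2/19 = 0.105263.
d = −0.5·ln(0.789473) − 0.25·ln(0.789474) = −0.5·(-0.236390) − 0.25·(-0.236388) = 0.1773.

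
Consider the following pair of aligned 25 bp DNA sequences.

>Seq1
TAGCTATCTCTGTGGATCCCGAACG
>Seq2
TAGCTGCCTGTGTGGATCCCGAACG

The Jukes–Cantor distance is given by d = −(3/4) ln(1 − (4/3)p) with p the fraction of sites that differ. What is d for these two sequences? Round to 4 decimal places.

0.1308

Mismatches occur at site 6 (A↔G), site 7 (T↔C), site 10 (C↔G).
p = 3/25 = 0.120000.
d = −0.75 · ln(1 − (4/3)·0.120000) = −0.75 · ln(0.840000) = −0.75 · (-0.174353) = 0.1308.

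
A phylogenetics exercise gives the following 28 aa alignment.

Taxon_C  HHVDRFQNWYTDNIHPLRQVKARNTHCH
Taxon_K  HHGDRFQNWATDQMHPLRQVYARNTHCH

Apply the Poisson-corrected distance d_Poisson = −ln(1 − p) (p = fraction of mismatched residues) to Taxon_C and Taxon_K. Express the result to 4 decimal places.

0.1967

The sequences differ at positions 3 (V/G), 10 (Y/A), 13 (N/Q), 14 (I/M), 21 (K/Y).
p = 5/28 = 0.178571.
d = −ln(1 − 0.178571) = −ln(0.821429) = 0.1967.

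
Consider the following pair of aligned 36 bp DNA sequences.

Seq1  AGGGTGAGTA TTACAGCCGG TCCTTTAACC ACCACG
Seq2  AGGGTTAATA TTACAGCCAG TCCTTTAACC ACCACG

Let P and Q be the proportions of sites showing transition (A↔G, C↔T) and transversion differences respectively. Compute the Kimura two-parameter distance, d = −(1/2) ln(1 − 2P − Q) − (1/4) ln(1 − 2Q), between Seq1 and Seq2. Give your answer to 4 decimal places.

The sequences differ at positions 6 (G/T, transversion), 8 (G/A, transition), 19 (G/A, transition).
Of the 3 differences, 2 transitions and 1 transversion over 36 sites: P = 2/36 = 0.055556, Q = 1/36 = 0.027778.
d = −0.5·ln(0.861110) − 0.25·ln(0.944444) = −0.5·(-0.149533) − 0.25·(-0.057159) = 0.0891.

0.0891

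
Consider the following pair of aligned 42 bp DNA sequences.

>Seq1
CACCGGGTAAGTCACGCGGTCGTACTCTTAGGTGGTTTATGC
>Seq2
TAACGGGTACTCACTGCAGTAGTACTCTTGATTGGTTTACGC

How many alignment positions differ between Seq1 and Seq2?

Differing sites — 1:C/T; 3:C/A; 10:A/C; 11:G/T; 12:T/C; 13:C/A; 14:A/C; 15:C/T; 18:G/A; 21:C/A; 30:A/G; 31:G/A; 32:G/T; 40:T/C.
That gives 14 mismatches out of 42 aligned sites, so the Hamming distance is 14.

14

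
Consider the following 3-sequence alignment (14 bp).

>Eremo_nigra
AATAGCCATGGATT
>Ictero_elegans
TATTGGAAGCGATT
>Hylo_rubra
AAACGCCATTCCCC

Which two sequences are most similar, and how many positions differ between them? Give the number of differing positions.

6

Pairwise Hamming distances:
  Eremo_nigra vs Ictero_elegans: 6
  Eremo_nigra vs Hylo_rubra: 7
  Ictero_elegans vs Hylo_rubra: 11
The smallest is 6, between Eremo_nigra and Ictero_elegans.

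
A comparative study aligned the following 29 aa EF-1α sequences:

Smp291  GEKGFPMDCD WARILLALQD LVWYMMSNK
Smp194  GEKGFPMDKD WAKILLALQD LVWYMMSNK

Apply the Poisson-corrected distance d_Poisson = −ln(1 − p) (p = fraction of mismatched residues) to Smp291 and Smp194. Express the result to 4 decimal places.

0.0715

Differing sites — 9:C/K; 13:R/K.
p = 2/29 = 0.068966.
d = −ln(1 − 0.068966) = −ln(0.931034) = 0.0715.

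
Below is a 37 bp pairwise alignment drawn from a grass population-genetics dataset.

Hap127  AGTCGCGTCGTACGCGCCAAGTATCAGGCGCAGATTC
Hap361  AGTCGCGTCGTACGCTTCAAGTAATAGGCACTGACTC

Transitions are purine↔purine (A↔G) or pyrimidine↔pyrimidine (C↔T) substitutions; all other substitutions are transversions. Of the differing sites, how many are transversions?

3

Mismatches occur at site 16 (G/T, transversion), site 17 (C/T, transition), site 24 (T/A, transversion), site 25 (C/T, transition), site 30 (G/A, transition), site 32 (A/T, transversion), site 35 (T/C, transition).
Of the 7 differences, 4 transitions and 3 transversions, so the answer is 3.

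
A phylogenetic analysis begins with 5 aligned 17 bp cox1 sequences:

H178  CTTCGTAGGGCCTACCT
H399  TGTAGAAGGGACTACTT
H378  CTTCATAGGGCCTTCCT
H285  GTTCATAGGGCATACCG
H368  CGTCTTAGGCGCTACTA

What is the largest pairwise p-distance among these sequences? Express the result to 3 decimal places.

0.529

Pairwise Hamming distances:
  H178 vs H399: 6
  H178 vs H378: 2
  H178 vs H285: 4
  H178 vs H368: 6
  H399 vs H378: 8
  H399 vs H285: 9
  H399 vs H368: 7
  H378 vs H285: 4
  H378 vs H368: 7
  H285 vs H368: 8
The largest is 9 mismatches, between H399 and H285; p = 9/17 = 0.529.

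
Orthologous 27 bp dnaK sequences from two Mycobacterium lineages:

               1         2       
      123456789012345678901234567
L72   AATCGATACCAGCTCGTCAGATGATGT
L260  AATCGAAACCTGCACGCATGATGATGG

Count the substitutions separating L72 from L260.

Mismatches occur at site 7 (T/A), site 11 (A/T), site 14 (T/A), site 17 (T/C), site 18 (C/A), site 19 (A/T), site 27 (T/G).
That gives 7 mismatches out of 27 aligned sites, so the Hamming distance is 7.

7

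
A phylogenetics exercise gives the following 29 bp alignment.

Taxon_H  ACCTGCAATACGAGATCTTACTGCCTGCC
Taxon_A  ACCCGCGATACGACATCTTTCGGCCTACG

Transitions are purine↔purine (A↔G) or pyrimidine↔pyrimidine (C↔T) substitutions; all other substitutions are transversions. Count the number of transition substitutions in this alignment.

Mismatches occur at site 4 (T/C, transition), site 7 (A/G, transition), site 14 (G/C, transversion), site 20 (A/T, transversion), site 22 (T/G, transversion), site 27 (G/A, transition), site 29 (C/G, transversion).
Of the 7 differences, 3 transitions and 4 transversions, so the answer is 3.

3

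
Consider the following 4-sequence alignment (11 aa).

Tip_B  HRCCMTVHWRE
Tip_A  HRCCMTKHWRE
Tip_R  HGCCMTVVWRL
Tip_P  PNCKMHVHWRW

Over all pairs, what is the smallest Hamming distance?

Pairwise Hamming distances:
  Tip_B vs Tip_A: 1
  Tip_B vs Tip_R: 3
  Tip_B vs Tip_P: 5
  Tip_A vs Tip_R: 4
  Tip_A vs Tip_P: 6
  Tip_R vs Tip_P: 6
The smallest is 1, between Tip_B and Tip_A.

1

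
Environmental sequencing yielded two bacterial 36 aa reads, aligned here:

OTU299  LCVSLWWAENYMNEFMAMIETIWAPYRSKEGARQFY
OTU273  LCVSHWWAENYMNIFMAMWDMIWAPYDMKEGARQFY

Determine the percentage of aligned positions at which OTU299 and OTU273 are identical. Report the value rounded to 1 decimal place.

Mismatches occur at site 5 (L→H), site 14 (E→I), site 19 (I→W), site 20 (E→D), site 21 (T→M), site 27 (R→D), site 28 (S→M).
29 of the 36 sites match, so the percent identity is 29/36 × 100 = 80.6%.

80.6%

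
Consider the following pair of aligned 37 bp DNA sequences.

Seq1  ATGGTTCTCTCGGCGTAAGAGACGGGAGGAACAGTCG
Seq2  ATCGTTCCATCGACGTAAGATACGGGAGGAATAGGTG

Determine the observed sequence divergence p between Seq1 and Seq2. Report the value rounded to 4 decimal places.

0.2162

Differing sites — 3:G/C; 8:T/C; 9:C/A; 13:G/A; 21:G/T; 32:C/T; 35:T/G; 36:C/T.
There are 8 differences over 37 sites, so p = 8/37 = 0.2162.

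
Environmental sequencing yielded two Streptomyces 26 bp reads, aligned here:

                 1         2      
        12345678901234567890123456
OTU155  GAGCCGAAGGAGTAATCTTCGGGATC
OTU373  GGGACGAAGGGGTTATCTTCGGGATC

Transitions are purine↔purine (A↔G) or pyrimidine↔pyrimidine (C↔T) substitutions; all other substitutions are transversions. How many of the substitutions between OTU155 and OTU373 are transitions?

2

Differing sites — 2:A/G (Ti); 4:C/A (Tv); 11:A/G (Ti); 14:A/T (Tv).
Of the 4 differences, 2 transitions and 2 transversions, so the answer is 2.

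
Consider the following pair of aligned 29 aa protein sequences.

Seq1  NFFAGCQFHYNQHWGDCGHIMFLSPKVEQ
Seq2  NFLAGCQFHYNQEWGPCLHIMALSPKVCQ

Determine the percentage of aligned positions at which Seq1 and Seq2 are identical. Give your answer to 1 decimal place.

79.3%

The sequences differ at positions 3 (F/L), 13 (H/E), 16 (D/P), 18 (G/L), 22 (F/A), 28 (E/C).
23 of the 29 sites match, so the percent identity is 23/29 × 100 = 79.3%.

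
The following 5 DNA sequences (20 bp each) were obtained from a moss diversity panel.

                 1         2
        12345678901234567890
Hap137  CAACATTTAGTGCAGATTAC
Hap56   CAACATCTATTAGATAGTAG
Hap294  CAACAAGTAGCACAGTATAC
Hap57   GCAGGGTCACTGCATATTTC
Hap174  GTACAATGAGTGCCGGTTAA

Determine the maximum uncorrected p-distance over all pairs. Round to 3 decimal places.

0.700

Pairwise Hamming distances:
  Hap137 vs Hap56: 7
  Hap137 vs Hap294: 6
  Hap137 vs Hap57: 9
  Hap137 vs Hap174: 7
  Hap56 vs Hap294: 9
  Hap56 vs Hap57: 13
  Hap56 vs Hap174: 13
  Hap294 vs Hap57: 14
  Hap294 vs Hap174: 10
  Hap57 vs Hap174: 11
The largest is 14 mismatches, between Hap294 and Hap57; p = 14/20 = 0.700.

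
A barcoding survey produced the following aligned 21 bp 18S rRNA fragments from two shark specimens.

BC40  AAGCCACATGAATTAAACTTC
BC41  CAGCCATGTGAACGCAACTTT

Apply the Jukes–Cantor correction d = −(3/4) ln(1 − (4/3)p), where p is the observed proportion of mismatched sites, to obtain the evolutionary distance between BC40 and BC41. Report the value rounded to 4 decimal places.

0.4408

The sequences differ at positions 1 (A/C), 7 (C/T), 8 (A/G), 13 (T/C), 14 (T/G), 15 (A/C), 21 (C/T).
p = 7/21 = 0.333333.
d = −0.75 · ln(1 − (4/3)·0.333333) = −0.75 · ln(0.555556) = −0.75 · (-0.587786) = 0.4408.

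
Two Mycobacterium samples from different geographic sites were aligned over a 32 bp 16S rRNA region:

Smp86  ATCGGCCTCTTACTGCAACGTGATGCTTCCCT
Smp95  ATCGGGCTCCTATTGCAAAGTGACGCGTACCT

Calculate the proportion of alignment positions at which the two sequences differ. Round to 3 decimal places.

0.219

The sequences differ at positions 6 (C/G), 10 (T/C), 13 (C/T), 19 (C/A), 24 (T/C), 27 (T/G), 29 (C/A).
There are 7 differences over 32 sites, so p = 7/32 = 0.219.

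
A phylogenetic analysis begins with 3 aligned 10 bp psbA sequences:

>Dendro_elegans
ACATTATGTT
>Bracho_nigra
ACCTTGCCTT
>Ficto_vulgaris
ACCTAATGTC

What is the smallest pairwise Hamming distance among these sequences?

Pairwise Hamming distances:
  Dendro_elegans vs Bracho_nigra: 4
  Dendro_elegans vs Ficto_vulgaris: 3
  Bracho_nigra vs Ficto_vulgaris: 5
The smallest is 3, between Dendro_elegans and Ficto_vulgaris.

3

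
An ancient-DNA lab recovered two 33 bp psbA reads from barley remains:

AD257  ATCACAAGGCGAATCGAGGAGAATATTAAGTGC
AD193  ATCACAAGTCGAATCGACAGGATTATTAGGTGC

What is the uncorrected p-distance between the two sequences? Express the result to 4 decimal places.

0.1818

The sequences differ at positions 9 (G/T), 18 (G/C), 19 (G/A), 20 (A/G), 23 (A/T), 29 (A/G).
There are 6 differences over 33 sites, so p = 6/33 = 0.1818.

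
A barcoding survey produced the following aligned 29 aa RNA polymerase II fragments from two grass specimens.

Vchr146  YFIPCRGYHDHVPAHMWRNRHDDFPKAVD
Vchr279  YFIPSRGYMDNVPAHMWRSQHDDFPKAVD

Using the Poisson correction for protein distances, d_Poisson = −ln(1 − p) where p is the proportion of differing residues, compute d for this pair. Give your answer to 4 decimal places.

0.1892

Mismatches occur at site 5 (C/S), site 9 (H/M), site 11 (H/N), site 19 (N/S), site 20 (R/Q).
p = 5/29 = 0.172414.
d = −ln(1 − 0.172414) = −ln(0.827586) = 0.1892.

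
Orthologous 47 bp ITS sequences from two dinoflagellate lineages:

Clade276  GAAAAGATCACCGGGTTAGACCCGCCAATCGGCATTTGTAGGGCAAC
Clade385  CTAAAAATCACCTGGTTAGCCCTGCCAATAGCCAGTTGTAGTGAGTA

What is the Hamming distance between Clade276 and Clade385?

14

Mismatches occur at site 1 (G/C), site 2 (A/T), site 6 (G/A), site 13 (G/T), site 20 (A/C), site 23 (C/T), site 30 (C/A), site 32 (G/C), site 35 (T/G), site 42 (G/T), site 44 (C/A), site 45 (A/G), site 46 (A/T), site 47 (C/A).
That gives 14 mismatches out of 47 aligned sites, so the Hamming distance is 14.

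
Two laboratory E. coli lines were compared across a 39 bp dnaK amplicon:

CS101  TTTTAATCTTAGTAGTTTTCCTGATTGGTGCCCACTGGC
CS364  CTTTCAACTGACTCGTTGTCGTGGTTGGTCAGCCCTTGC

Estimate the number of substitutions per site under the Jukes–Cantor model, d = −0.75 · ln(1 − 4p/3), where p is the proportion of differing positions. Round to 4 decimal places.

Mismatches occur at site 1 (T/C), site 5 (A/C), site 7 (T/A), site 10 (T/G), site 12 (G/C), site 14 (A/C), site 18 (T/G), site 21 (C/G), site 24 (A/G), site 30 (G/C), site 31 (C/A), site 32 (C/G), site 34 (A/C), site 37 (G/T).
p = 14/39 = 0.358974.
d = −0.75 · ln(1 − (4/3)·0.358974) = −0.75 · ln(0.521368) = −0.75 · (-0.651299) = 0.4885.

0.4885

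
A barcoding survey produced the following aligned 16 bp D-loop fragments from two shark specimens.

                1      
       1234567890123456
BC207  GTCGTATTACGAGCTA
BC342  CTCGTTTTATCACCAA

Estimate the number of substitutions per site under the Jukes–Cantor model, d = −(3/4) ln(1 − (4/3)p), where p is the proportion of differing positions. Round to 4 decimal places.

0.5199

Mismatches occur at site 1 (G/C), site 6 (A/T), site 10 (C/T), site 11 (G/C), site 13 (G/C), site 15 (T/A).
p = 6/16 = 0.375000.
d = −0.75 · ln(1 − (4/3)·0.375000) = −0.75 · ln(0.500000) = −0.75 · (-0.693147) = 0.5199.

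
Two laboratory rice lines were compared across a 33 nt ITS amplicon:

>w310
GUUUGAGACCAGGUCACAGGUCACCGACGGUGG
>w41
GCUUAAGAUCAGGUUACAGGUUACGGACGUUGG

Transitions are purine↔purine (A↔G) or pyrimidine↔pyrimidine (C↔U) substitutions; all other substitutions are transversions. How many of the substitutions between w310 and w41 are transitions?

Differing sites — 2:U/C (Ti); 5:G/A (Ti); 9:C/U (Ti); 15:C/U (Ti); 22:C/U (Ti); 25:C/G (Tv); 30:G/U (Tv).
Of the 7 differences, 5 transitions and 2 transversions, so the answer is 5.

5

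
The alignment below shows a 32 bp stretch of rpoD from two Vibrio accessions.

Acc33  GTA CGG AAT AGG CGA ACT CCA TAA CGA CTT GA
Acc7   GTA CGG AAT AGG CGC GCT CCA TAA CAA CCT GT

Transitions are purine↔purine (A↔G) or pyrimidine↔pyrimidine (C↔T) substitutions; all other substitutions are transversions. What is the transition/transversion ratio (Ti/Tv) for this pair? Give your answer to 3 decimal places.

The sequences differ at positions 15 (A/C, transversion), 16 (A/G, transition), 26 (G/A, transition), 29 (T/C, transition), 32 (A/T, transversion).
Of the 5 differences, 3 transitions and 2 transversions, so Ti/Tv = 3/2 = 1.500.

1.500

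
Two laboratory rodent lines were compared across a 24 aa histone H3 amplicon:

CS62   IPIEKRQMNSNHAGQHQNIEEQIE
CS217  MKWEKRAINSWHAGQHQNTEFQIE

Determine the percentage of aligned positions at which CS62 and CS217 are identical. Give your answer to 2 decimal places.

66.67%

Differing sites — 1:I/M; 2:P/K; 3:I/W; 7:Q/A; 8:M/I; 11:N/W; 19:I/T; 21:E/F.
16 of the 24 sites match, so the percent identity is 16/24 × 100 = 66.67%.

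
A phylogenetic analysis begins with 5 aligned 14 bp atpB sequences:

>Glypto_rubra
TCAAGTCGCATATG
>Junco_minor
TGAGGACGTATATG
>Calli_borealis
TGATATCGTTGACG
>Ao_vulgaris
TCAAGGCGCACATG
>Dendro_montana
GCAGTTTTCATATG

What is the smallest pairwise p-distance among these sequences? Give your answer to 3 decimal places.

Pairwise Hamming distances:
  Glypto_rubra vs Junco_minor: 4
  Glypto_rubra vs Calli_borealis: 7
  Glypto_rubra vs Ao_vulgaris: 2
  Glypto_rubra vs Dendro_montana: 5
  Junco_minor vs Calli_borealis: 6
  Junco_minor vs Ao_vulgaris: 5
  Junco_minor vs Dendro_montana: 7
  Calli_borealis vs Ao_vulgaris: 8
  Calli_borealis vs Dendro_montana: 10
  Ao_vulgaris vs Dendro_montana: 7
The smallest is 2 mismatches, between Glypto_rubra and Ao_vulgaris; p = 2/14 = 0.143.

0.143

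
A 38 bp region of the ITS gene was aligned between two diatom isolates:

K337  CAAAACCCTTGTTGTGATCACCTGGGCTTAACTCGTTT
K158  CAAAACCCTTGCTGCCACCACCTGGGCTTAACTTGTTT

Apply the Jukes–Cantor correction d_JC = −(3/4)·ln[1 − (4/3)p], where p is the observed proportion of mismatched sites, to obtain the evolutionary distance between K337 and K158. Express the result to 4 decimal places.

Differing sites — 12:T/C; 15:T/C; 16:G/C; 18:T/C; 34:C/T.
p = 5/38 = 0.131579.
d = −0.75 · ln(1 − (4/3)·0.131579) = −0.75 · ln(0.824561) = −0.75 · (-0.192904) = 0.1447.

0.1447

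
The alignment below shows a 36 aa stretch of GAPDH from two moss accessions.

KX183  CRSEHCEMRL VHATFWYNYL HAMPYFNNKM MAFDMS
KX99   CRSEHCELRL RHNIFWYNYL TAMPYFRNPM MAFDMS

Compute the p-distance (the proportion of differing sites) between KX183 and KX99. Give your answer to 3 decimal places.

Mismatches occur at site 8 (M/L), site 11 (V/R), site 13 (A/N), site 14 (T/I), site 21 (H/T), site 27 (N/R), site 29 (K/P).
There are 7 differences over 36 sites, so p = 7/36 = 0.194.

0.194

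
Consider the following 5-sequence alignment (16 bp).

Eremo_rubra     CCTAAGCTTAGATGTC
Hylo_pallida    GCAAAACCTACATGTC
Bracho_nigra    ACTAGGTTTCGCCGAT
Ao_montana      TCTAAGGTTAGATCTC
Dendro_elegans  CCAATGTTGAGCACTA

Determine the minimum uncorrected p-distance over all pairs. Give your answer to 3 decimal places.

0.188

Pairwise Hamming distances:
  Eremo_rubra vs Hylo_pallida: 5
  Eremo_rubra vs Bracho_nigra: 8
  Eremo_rubra vs Ao_montana: 3
  Eremo_rubra vs Dendro_elegans: 8
  Hylo_pallida vs Bracho_nigra: 12
  Hylo_pallida vs Ao_montana: 7
  Hylo_pallida vs Dendro_elegans: 11
  Bracho_nigra vs Ao_montana: 9
  Bracho_nigra vs Dendro_elegans: 9
  Ao_montana vs Dendro_elegans: 8
The smallest is 3 mismatches, between Eremo_rubra and Ao_montana; p = 3/16 = 0.188.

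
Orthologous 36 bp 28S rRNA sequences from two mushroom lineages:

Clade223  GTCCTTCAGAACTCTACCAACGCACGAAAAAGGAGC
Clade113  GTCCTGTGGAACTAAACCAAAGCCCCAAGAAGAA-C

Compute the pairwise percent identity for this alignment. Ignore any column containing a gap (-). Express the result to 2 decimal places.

71.43%

Excluding the 1 gap column leaves 35 comparable sites.
The sequences differ at positions 6 (T/G), 7 (C/T), 8 (A/G), 14 (C/A), 15 (T/A), 21 (C/A), 24 (A/C), 26 (G/C), 29 (A/G), 33 (G/A).
25 of the 35 comparable sites match, so the percent identity is 25/35 × 100 = 71.43%.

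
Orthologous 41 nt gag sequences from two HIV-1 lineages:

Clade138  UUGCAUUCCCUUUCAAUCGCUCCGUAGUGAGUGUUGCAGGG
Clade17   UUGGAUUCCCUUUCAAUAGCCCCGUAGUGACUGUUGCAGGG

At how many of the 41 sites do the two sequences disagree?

The sequences differ at positions 4 (C/G), 18 (C/A), 21 (U/C), 31 (G/C).
That gives 4 mismatches out of 41 aligned sites, so the Hamming distance is 4.

4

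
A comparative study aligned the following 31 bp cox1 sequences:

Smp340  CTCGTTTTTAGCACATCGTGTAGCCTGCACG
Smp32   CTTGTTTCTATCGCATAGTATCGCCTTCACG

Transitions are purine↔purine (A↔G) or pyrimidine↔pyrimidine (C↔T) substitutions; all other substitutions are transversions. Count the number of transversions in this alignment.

4

Differing sites — 3:C/T (Ti); 8:T/C (Ti); 11:G/T (Tv); 13:A/G (Ti); 17:C/A (Tv); 20:G/A (Ti); 22:A/C (Tv); 27:G/T (Tv).
Of the 8 differences, 4 transitions and 4 transversions, so the answer is 4.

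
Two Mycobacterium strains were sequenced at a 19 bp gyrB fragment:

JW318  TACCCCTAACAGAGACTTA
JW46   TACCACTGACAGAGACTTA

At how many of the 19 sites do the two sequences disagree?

The sequences differ at positions 5 (C/A), 8 (A/G).
That gives 2 mismatches out of 19 aligned sites, so the Hamming distance is 2.

2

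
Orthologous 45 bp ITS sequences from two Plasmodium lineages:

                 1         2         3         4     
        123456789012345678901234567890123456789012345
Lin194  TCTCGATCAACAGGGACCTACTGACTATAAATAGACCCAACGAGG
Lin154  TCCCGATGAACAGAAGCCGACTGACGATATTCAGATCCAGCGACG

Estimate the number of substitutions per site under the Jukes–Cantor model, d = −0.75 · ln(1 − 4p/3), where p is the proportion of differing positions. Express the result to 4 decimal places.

Differing sites — 3:T/C; 8:C/G; 14:G/A; 15:G/A; 16:A/G; 19:T/G; 26:T/G; 30:A/T; 31:A/T; 32:T/C; 36:C/T; 40:A/G; 44:G/C.
p = 13/45 = 0.288889.
d = −0.75 · ln(1 − (4/3)·0.288889) = −0.75 · ln(0.614815) = −0.75 · (-0.486434) = 0.3648.

0.3648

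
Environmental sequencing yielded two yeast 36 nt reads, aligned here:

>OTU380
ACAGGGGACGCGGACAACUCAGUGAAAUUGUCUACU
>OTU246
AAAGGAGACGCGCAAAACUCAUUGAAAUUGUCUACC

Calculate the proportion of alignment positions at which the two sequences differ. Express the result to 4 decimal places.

0.1667

Mismatches occur at site 2 (C→A), site 6 (G→A), site 13 (G→C), site 15 (C→A), site 22 (G→U), site 36 (U→C).
There are 6 differences over 36 sites, so p = 6/36 = 0.1667.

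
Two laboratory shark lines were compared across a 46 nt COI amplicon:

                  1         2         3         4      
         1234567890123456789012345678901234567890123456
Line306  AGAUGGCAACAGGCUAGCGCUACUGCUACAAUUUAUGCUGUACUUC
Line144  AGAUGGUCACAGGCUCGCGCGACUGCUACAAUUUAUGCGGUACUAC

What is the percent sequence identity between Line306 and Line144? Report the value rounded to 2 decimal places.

Mismatches occur at site 7 (C→U), site 8 (A→C), site 16 (A→C), site 21 (U→G), site 39 (U→G), site 45 (U→A).
40 of the 46 sites match, so the percent identity is 40/46 × 100 = 86.96%.

86.96%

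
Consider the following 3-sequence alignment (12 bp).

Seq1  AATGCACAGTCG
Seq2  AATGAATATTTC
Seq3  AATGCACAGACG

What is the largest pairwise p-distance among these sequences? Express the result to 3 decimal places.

0.500

Pairwise Hamming distances:
  Seq1 vs Seq2: 5
  Seq1 vs Seq3: 1
  Seq2 vs Seq3: 6
The largest is 6 mismatches, between Seq2 and Seq3; p = 6/12 = 0.500.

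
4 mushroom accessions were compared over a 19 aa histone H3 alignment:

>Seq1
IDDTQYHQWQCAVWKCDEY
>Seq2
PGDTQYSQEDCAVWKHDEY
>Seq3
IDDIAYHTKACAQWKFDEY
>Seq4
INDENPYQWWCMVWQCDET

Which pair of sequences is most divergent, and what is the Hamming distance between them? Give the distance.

13

Pairwise Hamming distances:
  Seq1 vs Seq2: 6
  Seq1 vs Seq3: 7
  Seq1 vs Seq4: 9
  Seq2 vs Seq3: 10
  Seq2 vs Seq4: 12
  Seq3 vs Seq4: 13
The largest is 13, between Seq3 and Seq4.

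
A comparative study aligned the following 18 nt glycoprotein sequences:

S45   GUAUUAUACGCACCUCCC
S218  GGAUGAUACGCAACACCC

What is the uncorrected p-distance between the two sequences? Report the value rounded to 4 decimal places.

The sequences differ at positions 2 (U/G), 5 (U/G), 13 (C/A), 15 (U/A).
There are 4 differences over 18 sites, so p = 4/18 = 0.2222.

0.2222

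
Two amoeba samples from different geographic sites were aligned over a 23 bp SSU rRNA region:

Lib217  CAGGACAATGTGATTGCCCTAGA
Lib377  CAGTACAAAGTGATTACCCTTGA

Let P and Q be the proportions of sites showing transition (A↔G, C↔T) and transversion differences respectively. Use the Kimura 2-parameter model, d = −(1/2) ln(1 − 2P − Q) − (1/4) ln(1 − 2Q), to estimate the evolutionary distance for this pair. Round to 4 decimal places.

0.1981

Differing sites — 4:G/T (Tv); 9:T/A (Tv); 16:G/A (Ti); 21:A/T (Tv).
Of the 4 differences, 1 transition and 3 transversions over 23 sites: P = 1/23 = 0.043478, Q = 3/23 = 0.130435.
d = −0.5·ln(0.782609) − 0.25·ln(0.739130) = −0.5·(-0.245122) − 0.25·(-0.302281) = 0.1981.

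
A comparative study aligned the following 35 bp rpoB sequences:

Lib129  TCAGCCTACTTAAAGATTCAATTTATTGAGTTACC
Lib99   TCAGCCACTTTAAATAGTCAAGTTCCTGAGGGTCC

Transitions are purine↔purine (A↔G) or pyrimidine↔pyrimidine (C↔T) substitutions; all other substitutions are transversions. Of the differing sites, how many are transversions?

The sequences differ at positions 7 (T/A, transversion), 8 (A/C, transversion), 9 (C/T, transition), 15 (G/T, transversion), 17 (T/G, transversion), 22 (T/G, transversion), 25 (A/C, transversion), 26 (T/C, transition), 31 (T/G, transversion), 32 (T/G, transversion), 33 (A/T, transversion).
Of the 11 differences, 2 transitions and 9 transversions, so the answer is 9.

9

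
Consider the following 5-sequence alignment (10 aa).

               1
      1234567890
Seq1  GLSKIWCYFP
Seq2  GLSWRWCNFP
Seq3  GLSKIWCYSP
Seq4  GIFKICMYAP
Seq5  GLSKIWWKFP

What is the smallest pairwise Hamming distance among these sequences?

Pairwise Hamming distances:
  Seq1 vs Seq2: 3
  Seq1 vs Seq3: 1
  Seq1 vs Seq4: 5
  Seq1 vs Seq5: 2
  Seq2 vs Seq3: 4
  Seq2 vs Seq4: 8
  Seq2 vs Seq5: 4
  Seq3 vs Seq4: 5
  Seq3 vs Seq5: 3
  Seq4 vs Seq5: 6
The smallest is 1, between Seq1 and Seq3.

1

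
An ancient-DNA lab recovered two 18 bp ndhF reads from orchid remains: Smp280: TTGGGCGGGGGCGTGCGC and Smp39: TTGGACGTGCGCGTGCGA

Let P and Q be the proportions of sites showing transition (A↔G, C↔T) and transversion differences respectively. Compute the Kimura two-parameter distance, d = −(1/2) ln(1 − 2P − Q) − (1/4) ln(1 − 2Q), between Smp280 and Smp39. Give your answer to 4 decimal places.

Differing sites — 5:G/A (Ti); 8:G/T (Tv); 10:G/C (Tv); 18:C/A (Tv).
Of the 4 differences, 1 transition and 3 transversions over 18 sites: P = 1/18 = 0.055556, Q = 3/18 = 0.166667.
d = −0.5·ln(0.722221) − 0.25·ln(0.666666) = −0.5·(-0.325424) − 0.25·(-0.405466) = 0.2641.

0.2641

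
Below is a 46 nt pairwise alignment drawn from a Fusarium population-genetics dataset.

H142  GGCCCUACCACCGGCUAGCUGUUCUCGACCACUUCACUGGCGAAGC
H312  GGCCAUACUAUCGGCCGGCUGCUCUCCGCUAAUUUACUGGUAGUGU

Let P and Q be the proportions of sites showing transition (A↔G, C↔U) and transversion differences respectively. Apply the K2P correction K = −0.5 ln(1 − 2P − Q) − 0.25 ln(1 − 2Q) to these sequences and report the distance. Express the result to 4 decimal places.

0.5169

Mismatches occur at site 5 (C/A, transversion), site 9 (C/U, transition), site 11 (C/U, transition), site 16 (U/C, transition), site 17 (A/G, transition), site 22 (U/C, transition), site 27 (G/C, transversion), site 28 (A/G, transition), site 30 (C/U, transition), site 32 (C/A, transversion), site 35 (C/U, transition), site 41 (C/U, transition), site 42 (G/A, transition), site 43 (A/G, transition), site 44 (A/U, transversion), site 46 (C/U, transition).
Of the 16 differences, 12 transitions and 4 transversions over 46 sites: P = 12/46 = 0.260870, Q = 4/46 = 0.086957.
d = −0.5·ln(0.391303) − 0.25·ln(0.826086) = −0.5·(-0.938273) − 0.25·(-0.191056) = 0.5169.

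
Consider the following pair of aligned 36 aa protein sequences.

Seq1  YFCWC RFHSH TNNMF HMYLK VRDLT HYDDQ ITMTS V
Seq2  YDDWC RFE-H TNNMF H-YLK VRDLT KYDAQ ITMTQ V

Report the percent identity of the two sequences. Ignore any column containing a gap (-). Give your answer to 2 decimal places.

Excluding the 2 gap columns leaves 34 comparable sites.
The sequences differ at positions 2 (F/D), 3 (C/D), 8 (H/E), 26 (H/K), 29 (D/A), 35 (S/Q).
28 of the 34 comparable sites match, so the percent identity is 28/34 × 100 = 82.35%.

82.35%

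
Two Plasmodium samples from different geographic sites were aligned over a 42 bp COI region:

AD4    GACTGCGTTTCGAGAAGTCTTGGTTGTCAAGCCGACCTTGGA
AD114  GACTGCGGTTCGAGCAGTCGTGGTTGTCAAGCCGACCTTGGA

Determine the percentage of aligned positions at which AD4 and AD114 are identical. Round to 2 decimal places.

Differing sites — 8:T/G; 15:A/C; 20:T/G.
39 of the 42 sites match, so the percent identity is 39/42 × 100 = 92.86%.

92.86%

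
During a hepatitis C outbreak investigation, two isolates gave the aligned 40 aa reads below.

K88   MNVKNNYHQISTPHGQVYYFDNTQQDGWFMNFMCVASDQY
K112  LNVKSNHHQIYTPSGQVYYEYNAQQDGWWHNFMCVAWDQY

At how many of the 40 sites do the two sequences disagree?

11

Mismatches occur at site 1 (M→L), site 5 (N→S), site 7 (Y→H), site 11 (S→Y), site 14 (H→S), site 20 (F→E), site 21 (D→Y), site 23 (T→A), site 29 (F→W), site 30 (M→H), site 37 (S→W).
That gives 11 mismatches out of 40 aligned sites, so the Hamming distance is 11.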